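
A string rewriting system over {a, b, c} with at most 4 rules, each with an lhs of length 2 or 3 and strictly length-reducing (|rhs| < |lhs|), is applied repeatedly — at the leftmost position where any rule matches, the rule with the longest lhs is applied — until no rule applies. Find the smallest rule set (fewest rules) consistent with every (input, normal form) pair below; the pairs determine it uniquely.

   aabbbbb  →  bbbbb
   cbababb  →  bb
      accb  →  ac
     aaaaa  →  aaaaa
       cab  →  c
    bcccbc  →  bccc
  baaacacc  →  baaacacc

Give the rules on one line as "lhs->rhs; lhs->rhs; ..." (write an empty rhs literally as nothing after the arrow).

ab->; abb->bb; cb->

  | aabbbbb => abbbbb => bbbbb
  | cbababb => ababb => abb => bb
  | accb => ac
  | aaaaa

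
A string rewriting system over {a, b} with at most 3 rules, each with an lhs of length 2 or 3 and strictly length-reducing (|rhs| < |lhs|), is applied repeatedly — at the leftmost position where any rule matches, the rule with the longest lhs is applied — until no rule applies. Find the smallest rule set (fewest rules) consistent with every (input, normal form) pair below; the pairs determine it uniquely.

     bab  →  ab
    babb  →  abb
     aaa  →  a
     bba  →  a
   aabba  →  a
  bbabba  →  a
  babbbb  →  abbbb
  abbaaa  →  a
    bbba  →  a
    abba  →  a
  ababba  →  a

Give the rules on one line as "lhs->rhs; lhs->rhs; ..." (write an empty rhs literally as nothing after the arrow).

  | bab => ab
  | babb => abb
  | aaa => aa => a
  | bba => ba => a

aa->a; ba->a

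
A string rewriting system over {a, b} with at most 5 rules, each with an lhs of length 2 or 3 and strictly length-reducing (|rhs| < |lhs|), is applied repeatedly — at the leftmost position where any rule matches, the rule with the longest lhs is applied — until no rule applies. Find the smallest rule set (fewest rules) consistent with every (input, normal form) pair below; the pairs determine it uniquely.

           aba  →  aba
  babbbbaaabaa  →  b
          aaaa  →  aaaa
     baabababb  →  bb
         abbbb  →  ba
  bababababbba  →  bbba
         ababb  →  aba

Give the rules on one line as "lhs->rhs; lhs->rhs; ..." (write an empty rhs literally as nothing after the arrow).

aab->bb; abb->ba; baa->; bab->ba

  | aba
  | babbbbaaabaa => babbbaaabaa => babbaaabaa => babaaabaa => baaaabaa => aabaa => bbaa => b
  | aaaa
  | baabababb => bababb => baabb => bb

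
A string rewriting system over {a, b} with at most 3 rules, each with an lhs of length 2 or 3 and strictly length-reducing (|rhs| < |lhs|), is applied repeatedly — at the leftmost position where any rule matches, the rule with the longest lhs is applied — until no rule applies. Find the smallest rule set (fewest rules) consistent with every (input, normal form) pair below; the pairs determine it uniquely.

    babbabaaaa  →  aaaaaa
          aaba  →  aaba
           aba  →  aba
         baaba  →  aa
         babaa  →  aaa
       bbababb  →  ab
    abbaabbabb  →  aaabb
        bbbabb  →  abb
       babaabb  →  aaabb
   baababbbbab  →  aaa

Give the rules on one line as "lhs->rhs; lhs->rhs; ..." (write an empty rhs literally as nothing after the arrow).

  | babbabaaaa => ababaaaa => aaaaaa
  | aaba
  | aba
  | baaba => baba => aa

baa->ba; bab->a; bbb->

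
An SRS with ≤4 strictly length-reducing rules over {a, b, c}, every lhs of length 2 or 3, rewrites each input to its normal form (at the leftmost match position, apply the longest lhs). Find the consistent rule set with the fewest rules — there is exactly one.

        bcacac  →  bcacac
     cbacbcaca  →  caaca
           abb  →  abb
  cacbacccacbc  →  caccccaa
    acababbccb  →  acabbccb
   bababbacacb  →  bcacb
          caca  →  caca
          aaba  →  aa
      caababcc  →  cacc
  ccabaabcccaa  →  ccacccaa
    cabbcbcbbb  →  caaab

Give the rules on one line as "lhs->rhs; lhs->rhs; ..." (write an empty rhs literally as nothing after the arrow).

  | bcacac
  | cbacbcaca => ccbcaca => caaca
  | abb
  | cacbacccacbc => caccccacbc => caccccaa

abc->c; ba->; bbb->aa; cbc->a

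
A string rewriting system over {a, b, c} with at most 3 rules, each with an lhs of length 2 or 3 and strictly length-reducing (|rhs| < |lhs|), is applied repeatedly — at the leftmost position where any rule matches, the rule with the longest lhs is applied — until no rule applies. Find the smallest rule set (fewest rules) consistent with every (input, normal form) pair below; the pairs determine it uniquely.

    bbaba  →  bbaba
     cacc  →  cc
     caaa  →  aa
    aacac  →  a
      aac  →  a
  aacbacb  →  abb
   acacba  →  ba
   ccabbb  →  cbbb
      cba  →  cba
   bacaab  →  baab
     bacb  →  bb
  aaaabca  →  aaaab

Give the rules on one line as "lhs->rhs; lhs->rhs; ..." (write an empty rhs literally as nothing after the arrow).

ac->; ca->

  | bbaba
  | cacc => cc
  | caaa => aa
  | aacac => aac => a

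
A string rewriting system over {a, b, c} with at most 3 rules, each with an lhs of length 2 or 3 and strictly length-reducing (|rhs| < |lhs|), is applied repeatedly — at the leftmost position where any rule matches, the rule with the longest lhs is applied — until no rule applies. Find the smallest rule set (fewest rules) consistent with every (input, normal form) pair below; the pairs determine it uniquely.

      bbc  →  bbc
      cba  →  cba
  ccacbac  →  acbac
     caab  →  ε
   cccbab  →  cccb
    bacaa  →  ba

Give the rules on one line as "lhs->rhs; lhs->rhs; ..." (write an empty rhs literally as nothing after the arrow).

  | bbc
  | cba
  | ccacbac => cacbac => acbac
  | caab => aab => ab => ε

aa->a; ab->; ca->a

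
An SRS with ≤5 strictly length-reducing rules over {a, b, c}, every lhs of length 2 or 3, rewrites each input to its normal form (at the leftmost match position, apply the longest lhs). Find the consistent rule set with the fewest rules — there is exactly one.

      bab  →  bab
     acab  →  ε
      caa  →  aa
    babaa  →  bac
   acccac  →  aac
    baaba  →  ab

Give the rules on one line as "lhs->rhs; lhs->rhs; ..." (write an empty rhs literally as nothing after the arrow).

aab->; baa->c; ca->a; cba->ab

  | bab
  | acab => aab => ε
  | caa => aa
  | babaa => bac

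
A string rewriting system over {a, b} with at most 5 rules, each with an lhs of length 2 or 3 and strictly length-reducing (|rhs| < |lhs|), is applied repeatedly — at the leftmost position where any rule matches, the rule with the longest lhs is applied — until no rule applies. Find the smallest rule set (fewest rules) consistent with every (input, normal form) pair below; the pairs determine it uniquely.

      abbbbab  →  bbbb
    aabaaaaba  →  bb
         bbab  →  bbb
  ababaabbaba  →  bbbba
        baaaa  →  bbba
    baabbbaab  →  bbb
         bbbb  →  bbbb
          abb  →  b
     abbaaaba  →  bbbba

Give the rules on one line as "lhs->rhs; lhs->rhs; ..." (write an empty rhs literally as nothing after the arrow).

  | abbbbab => bbbab => bbbb
  | aabaaaaba => abaaaba => baaba => bab => bb
  | bbab => bbb
  | ababaabbaba => bbaabbaba => bbababa => bbbba

aaa->bb; ab->b; aba->b; abb->b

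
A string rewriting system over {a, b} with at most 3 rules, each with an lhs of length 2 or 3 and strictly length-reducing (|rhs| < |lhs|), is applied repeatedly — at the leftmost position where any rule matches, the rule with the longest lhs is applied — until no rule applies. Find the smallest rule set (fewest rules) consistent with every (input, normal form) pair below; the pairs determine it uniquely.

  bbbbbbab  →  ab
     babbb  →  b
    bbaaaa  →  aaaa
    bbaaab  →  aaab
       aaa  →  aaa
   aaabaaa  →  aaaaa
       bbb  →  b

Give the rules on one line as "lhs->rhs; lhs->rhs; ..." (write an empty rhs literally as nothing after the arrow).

  | bbbbbbab => bbbbab => bbab => ab
  | babbb => bbb => b
  | bbaaaa => aaaa
  | bbaaab => aaab

ba->; bb->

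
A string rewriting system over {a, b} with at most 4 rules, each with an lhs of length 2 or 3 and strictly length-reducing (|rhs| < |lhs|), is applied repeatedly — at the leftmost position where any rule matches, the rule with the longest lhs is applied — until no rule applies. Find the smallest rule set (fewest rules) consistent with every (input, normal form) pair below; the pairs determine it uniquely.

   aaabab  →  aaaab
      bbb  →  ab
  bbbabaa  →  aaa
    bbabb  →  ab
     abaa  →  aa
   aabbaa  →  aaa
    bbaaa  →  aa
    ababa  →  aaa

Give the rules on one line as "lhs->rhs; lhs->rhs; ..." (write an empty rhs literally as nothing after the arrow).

ba->a; baa->a; bb->b; bbb->ab

  | aaabab => aaaab
  | bbb => ab
  | bbbabaa => ababaa => aabaa => aaa
  | bbabb => babb => abb => ab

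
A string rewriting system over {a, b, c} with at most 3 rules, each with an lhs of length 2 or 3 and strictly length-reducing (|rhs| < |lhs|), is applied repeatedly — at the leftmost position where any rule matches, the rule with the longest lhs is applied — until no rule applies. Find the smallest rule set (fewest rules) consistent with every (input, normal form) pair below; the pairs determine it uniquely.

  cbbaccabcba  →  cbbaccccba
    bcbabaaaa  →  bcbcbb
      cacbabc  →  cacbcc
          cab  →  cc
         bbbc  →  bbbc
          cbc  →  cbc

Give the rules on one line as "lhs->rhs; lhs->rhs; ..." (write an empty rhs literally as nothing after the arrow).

  | cbbaccabcba => cbbaccccba
  | bcbabaaaa => bcbcaaaa => bcbcbaa => bcbcbb
  | cacbabc => cacbcc
  | cab => cc

aa->b; ab->c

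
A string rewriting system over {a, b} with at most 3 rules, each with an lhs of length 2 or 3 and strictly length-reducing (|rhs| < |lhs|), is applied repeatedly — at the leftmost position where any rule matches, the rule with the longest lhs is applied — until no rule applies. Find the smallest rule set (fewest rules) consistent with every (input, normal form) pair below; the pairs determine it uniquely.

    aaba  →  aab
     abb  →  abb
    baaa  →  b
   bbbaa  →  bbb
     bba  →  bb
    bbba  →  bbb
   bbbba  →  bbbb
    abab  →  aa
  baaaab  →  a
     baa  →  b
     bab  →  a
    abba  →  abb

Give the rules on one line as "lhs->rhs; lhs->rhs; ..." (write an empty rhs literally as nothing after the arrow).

ba->b; bab->a

  | aaba => aab
  | abb
  | baaa => baa => ba => b
  | bbbaa => bbba => bbb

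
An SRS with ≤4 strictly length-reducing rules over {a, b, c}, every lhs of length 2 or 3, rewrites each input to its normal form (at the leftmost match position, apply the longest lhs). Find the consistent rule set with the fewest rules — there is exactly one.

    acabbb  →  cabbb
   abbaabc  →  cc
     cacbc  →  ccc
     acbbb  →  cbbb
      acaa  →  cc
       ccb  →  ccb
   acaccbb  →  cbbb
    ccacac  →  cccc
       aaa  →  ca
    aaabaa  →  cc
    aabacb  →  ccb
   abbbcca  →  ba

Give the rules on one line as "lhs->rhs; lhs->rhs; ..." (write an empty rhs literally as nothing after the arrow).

  | acabbb => cabbb
  | abbaabc => abbcbc => abcbc => acbc => cbc => cc
  | cacbc => ccbc => ccc
  | acbbb => cbbb

aa->c; ac->c; acc->b; bc->c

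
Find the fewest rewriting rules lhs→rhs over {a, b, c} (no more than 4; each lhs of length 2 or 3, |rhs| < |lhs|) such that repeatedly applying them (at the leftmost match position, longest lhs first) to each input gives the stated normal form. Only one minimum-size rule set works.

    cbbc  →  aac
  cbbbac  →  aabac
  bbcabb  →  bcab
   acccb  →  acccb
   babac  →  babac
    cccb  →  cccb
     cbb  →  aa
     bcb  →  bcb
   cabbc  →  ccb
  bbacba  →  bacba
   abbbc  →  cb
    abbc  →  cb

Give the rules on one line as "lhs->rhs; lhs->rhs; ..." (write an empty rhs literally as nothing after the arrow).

abc->cb; bb->b; cbb->aa

  | cbbc => aac
  | cbbbac => aabac
  | bbcabb => bcabb => bcab
  | acccb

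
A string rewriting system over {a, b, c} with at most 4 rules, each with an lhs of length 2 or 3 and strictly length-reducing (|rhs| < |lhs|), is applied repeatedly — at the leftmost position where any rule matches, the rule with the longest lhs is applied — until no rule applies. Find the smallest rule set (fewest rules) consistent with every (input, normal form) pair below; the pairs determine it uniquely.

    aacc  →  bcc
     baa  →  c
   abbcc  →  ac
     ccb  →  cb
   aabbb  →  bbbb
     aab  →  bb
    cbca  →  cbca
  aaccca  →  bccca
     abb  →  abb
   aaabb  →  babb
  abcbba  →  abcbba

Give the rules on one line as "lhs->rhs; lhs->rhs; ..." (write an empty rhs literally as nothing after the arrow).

  | aacc => bcc
  | baa => c
  | abbcc => ac
  | ccb => cb

aa->b; baa->c; bbc->; ccb->cb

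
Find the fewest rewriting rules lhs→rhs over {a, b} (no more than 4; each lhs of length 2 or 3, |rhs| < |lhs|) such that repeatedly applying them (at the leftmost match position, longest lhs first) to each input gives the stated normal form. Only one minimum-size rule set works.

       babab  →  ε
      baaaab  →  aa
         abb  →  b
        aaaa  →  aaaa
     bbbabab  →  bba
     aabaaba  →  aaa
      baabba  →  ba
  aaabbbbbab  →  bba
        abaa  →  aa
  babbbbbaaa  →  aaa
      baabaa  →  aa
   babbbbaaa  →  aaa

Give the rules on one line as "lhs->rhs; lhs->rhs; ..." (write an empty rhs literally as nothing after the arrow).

  | babab => baab => ab => ε
  | baaaab => aaab => aa
  | abb => b
  | aaaa

ab->; baa->a; bab->ba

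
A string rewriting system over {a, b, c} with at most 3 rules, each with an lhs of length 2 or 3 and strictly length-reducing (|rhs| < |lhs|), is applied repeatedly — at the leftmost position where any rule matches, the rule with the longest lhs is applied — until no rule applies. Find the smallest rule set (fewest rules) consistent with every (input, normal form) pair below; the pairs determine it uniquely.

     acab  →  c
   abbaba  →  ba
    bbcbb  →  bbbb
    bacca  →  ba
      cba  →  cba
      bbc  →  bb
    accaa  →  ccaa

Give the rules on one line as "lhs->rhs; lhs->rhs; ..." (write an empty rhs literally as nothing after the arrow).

ab->; ac->c; bc->b

  | acab => cab => c
  | abbaba => baba => ba
  | bbcbb => bbbb
  | bacca => bcca => bca => ba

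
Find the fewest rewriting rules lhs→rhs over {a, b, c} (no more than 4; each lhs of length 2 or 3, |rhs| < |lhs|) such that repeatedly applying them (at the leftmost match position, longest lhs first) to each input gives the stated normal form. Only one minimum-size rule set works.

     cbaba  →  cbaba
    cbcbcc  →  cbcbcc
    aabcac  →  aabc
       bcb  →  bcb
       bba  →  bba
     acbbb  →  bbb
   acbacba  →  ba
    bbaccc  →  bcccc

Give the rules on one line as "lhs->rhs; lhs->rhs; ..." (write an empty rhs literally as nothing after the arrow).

ac->; bac->cc; ccb->b

  | cbaba
  | cbcbcc
  | aabcac => aabc
  | bcb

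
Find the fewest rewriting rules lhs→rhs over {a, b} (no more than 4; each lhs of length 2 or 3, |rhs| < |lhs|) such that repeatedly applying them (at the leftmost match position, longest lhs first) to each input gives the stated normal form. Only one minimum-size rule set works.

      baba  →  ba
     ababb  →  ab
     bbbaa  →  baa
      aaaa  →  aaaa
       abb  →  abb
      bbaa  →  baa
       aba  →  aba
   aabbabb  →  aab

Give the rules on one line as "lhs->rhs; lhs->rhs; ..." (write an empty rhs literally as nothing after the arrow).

bab->bb; bba->ba; bbb->b

  | baba => bba => ba
  | ababb => abbb => ab
  | bbbaa => baa
  | aaaa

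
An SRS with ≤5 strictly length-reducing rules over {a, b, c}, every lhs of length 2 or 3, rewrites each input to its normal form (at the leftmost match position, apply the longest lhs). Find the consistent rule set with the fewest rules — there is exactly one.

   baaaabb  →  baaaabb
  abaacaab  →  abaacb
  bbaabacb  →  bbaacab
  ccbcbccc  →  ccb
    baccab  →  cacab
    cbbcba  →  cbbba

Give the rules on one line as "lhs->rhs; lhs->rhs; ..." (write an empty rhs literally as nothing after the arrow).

bac->ca; bc->b; bcc->; caa->c

  | baaaabb
  | abaacaab => abaacb
  | bbaabacb => bbaacab
  | ccbcbccc => ccbbccc => ccbc => ccb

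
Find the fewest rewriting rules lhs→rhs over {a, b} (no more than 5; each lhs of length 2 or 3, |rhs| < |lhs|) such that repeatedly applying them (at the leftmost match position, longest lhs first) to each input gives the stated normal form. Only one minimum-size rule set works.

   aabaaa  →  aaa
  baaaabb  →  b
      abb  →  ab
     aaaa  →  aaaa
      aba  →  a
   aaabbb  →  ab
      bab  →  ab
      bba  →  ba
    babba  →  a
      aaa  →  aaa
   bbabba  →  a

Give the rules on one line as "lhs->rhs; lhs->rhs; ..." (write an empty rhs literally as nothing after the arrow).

aab->; aba->a; bab->ab; bb->b

  | aabaaa => aaa
  | baaaabb => baab => b
  | abb => ab
  | aaaa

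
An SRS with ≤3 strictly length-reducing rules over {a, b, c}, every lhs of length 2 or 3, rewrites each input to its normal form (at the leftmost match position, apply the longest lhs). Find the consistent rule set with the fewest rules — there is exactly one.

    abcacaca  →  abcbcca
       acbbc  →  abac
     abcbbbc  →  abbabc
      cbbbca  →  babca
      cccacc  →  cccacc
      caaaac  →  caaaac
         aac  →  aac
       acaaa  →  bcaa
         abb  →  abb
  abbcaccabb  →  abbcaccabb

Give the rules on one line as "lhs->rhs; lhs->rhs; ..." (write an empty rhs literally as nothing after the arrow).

  | abcacaca => abcbcca
  | acbbc => abac
  | abcbbbc => abbabc
  | cbbbca => babca

aca->bc; cbb->ba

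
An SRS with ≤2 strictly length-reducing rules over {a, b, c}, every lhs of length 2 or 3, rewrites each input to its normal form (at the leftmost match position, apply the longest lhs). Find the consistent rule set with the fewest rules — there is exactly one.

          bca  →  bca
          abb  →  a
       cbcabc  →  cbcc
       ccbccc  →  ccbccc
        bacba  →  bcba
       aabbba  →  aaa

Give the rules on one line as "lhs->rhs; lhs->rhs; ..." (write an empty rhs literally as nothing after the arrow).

  | bca
  | abb => ab => a
  | cbcabc => cbcac => cbcc
  | ccbccc

ab->a; ac->c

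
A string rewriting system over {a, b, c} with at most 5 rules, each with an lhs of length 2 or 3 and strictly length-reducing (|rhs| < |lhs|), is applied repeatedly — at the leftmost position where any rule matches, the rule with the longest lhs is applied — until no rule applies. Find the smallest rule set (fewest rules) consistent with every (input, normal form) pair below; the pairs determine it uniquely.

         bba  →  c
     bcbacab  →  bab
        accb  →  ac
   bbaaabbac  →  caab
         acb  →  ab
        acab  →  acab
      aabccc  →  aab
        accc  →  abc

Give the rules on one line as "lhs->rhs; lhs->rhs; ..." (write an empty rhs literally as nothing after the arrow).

bb->c; bba->c; cb->b; cc->b

  | bba => c
  | bcbacab => bbacab => ccab => bab
  | accb => abb => ac
  | bbaaabbac => caabbac => caacc => caab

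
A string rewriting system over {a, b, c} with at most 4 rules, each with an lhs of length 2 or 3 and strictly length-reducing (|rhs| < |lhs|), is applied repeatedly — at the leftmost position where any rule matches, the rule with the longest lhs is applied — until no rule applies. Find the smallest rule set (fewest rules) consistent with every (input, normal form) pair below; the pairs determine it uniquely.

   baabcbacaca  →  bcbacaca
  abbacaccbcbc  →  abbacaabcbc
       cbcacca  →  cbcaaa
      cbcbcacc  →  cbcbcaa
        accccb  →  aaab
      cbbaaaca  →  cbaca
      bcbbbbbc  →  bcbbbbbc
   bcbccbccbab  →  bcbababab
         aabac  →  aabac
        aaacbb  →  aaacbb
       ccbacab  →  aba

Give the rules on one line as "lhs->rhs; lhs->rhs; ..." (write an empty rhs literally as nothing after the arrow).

baa->; cab->; cc->a

  | baabcbacaca => bcbacaca
  | abbacaccbcbc => abbacaabcbc
  | cbcacca => cbcaaa
  | cbcbcacc => cbcbcaa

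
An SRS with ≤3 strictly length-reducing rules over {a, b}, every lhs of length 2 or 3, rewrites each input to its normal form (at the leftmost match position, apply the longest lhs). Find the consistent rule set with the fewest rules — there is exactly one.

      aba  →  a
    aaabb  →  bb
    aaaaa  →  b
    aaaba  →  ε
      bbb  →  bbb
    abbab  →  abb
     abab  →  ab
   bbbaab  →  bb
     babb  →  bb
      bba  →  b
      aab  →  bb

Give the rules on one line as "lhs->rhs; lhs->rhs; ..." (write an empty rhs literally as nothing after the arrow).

  | aba => a
  | aaabb => babb => bb
  | aaaaa => baaa => aa => b
  | aaaba => baba => ba => ε

aa->b; ba->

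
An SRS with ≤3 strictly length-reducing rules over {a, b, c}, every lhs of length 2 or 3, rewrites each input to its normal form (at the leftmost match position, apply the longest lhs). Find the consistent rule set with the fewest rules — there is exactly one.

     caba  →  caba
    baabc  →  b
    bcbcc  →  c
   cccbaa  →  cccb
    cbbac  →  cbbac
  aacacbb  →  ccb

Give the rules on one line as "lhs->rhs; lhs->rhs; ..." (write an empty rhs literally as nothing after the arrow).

aa->; acb->c; bc->

  | caba
  | baabc => bbc => b
  | bcbcc => bcc => c
  | cccbaa => cccb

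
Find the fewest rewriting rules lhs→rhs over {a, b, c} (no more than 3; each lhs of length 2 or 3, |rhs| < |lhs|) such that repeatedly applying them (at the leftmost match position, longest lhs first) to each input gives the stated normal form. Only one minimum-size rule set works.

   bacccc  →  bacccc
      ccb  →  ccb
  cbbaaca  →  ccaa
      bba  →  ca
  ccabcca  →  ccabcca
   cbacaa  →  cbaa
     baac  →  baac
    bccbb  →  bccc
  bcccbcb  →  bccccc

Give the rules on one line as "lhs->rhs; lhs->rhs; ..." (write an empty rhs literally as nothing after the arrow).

  | bacccc
  | ccb
  | cbbaaca => ccaaca => ccaa
  | bba => ca

aca->a; bb->c; bcb->cc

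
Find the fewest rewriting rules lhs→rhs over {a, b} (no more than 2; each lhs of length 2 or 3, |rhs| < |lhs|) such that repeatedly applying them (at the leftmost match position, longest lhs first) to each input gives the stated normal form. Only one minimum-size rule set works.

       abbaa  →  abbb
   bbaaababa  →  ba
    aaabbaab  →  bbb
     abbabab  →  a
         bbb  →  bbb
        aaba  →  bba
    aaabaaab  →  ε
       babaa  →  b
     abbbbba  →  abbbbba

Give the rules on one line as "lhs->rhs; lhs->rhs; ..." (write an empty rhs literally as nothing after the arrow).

aa->b; bab->

  | abbaa => abbb
  | bbaaababa => bbbababa => bbaba => ba
  | aaabbaab => babbaab => baab => bbb
  | abbabab => abab => a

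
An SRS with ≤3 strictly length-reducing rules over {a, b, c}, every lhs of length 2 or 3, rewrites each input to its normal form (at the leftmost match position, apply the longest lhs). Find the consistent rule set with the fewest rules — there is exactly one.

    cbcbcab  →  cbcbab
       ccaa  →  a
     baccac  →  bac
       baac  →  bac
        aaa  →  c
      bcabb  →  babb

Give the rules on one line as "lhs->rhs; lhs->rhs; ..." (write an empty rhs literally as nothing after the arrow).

aa->a; aaa->c; ca->a

  | cbcbcab => cbcbab
  | ccaa => caa => aa => a
  | baccac => bacac => baac => bac
  | baac => bac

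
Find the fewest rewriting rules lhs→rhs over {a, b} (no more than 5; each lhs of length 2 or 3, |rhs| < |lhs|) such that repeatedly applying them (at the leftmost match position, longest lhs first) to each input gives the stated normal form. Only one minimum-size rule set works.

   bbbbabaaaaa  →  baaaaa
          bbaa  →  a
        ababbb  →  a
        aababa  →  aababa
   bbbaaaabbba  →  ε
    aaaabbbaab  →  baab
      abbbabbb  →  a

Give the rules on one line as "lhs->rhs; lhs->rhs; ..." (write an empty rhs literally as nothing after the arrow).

  | bbbbabaaaaa => bbabaaaaa => baaaaa
  | bbaa => a
  | ababbb => abbbb => bbbb => bb => a
  | aababa

abb->bb; bb->a; bba->; bbb->b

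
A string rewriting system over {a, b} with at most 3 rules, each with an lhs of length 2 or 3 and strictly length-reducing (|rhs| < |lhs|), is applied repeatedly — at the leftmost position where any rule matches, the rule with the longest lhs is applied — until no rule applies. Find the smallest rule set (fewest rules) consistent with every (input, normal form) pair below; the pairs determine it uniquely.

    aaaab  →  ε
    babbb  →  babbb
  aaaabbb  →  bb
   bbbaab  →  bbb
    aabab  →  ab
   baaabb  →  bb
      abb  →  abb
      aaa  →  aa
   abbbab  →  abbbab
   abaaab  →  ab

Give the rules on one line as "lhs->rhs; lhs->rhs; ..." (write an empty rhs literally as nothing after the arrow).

  | aaaab => aaab => aab => ε
  | babbb
  | aaaabbb => aaabbb => aabbb => bb
  | bbbaab => bbb

aaa->aa; aab->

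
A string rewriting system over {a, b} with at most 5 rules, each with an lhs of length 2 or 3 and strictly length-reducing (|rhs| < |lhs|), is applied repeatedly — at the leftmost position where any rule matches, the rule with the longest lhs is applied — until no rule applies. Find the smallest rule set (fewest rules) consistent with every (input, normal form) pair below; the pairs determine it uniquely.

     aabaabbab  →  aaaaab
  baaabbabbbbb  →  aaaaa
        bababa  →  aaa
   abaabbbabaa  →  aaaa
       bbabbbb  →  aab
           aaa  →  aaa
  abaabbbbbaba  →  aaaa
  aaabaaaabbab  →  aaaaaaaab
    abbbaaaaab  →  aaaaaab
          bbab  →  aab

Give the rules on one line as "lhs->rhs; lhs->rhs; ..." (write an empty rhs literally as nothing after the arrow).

ba->; bab->aa; bb->a; bbb->

  | aabaabbab => aaabbab => aaaaab
  | baaabbabbbbb => aabbabbbbb => aaaabbbbb => aaaabb => aaaaa
  | bababa => aaaba => aaa
  | abaabbbabaa => aabbbabaa => aaabaa => aaaa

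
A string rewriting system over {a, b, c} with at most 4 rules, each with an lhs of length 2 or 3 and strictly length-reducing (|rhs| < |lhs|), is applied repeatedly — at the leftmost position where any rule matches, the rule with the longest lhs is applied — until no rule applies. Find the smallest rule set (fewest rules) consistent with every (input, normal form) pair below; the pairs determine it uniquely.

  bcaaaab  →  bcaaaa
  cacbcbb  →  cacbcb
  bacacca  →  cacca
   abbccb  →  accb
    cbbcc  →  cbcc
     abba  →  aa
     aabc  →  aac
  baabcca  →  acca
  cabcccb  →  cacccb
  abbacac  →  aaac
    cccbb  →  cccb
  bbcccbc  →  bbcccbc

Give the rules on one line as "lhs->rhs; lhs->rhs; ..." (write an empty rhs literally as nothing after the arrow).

ab->a; aca->aa; ba->; cbb->cb

  | bcaaaab => bcaaaa
  | cacbcbb => cacbcb
  | bacacca => cacca
  | abbccb => abccb => accb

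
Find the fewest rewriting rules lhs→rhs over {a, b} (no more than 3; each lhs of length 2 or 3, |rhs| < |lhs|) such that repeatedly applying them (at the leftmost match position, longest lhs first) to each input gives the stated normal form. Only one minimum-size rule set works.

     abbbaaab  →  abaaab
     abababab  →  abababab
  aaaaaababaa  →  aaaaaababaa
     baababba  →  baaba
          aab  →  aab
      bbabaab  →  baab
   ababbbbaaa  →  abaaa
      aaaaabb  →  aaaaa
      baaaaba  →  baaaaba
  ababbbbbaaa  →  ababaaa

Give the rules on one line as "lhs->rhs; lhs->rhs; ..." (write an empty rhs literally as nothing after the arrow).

bb->; bba->

  | abbbaaab => abaaab
  | abababab
  | aaaaaababaa
  | baababba => baaba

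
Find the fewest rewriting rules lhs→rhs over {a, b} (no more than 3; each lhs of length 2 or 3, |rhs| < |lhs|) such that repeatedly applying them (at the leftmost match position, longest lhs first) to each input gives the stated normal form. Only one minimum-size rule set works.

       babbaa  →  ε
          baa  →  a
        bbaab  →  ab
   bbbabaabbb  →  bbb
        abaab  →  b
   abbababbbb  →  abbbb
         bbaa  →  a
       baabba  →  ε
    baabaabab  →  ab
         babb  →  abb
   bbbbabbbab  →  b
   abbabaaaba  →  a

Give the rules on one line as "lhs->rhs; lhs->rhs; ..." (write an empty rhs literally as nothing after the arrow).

  | babbaa => abbaa => aba => aa => ε
  | baa => a
  | bbaab => bab => ab
  | bbbabaabbb => bbabaabbb => babaabbb => abaabbb => aabbb => bbb

aa->; ba->a; baa->a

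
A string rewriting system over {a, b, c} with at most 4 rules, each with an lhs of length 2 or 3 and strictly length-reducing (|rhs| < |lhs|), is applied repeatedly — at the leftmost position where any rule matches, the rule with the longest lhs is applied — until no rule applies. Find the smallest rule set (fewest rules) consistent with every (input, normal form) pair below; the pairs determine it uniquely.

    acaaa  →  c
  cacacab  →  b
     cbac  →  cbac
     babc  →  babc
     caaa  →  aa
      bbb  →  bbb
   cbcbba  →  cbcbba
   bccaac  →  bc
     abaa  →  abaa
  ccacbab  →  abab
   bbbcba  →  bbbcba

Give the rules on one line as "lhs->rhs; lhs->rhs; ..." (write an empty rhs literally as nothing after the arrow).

  | acaaa => aaa => c
  | cacacab => cacab => cab => b
  | cbac
  | babc

aaa->c; ca->; ccb->ab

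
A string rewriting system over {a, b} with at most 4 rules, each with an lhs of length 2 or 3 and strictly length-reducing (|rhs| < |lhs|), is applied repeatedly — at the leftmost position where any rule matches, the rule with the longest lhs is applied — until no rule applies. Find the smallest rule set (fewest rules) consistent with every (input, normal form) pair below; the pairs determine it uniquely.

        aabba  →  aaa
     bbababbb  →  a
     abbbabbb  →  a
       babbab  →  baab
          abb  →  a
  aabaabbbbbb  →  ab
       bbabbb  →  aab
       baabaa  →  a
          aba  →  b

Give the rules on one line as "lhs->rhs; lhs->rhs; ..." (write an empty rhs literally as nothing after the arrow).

aba->b; abb->a; bb->a

  | aabba => aaa
  | bbababbb => aababbb => abbbb => abb => a
  | abbbabbb => ababbb => bbbb => abb => a
  | babbab => baab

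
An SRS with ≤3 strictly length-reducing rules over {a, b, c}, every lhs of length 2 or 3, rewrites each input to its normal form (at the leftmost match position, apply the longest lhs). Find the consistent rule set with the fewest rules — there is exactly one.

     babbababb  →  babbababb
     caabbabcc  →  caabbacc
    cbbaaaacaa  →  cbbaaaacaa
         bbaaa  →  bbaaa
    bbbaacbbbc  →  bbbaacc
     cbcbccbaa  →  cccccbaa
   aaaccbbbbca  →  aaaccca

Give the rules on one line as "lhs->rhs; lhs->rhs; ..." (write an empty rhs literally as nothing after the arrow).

  | babbababb
  | caabbabcc => caabbacc
  | cbbaaaacaa
  | bbaaa

bc->c; bcb->cc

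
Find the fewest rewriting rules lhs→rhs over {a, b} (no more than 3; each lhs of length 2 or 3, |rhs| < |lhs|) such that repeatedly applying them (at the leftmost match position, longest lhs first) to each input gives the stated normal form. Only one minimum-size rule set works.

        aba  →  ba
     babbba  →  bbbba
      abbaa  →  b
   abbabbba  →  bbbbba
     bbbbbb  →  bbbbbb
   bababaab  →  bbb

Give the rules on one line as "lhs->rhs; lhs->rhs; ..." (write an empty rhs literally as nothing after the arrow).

  | aba => ba
  | babbba => bbbba
  | abbaa => bbaa => b
  | abbabbba => bbabbba => bbbbba

ab->b; baa->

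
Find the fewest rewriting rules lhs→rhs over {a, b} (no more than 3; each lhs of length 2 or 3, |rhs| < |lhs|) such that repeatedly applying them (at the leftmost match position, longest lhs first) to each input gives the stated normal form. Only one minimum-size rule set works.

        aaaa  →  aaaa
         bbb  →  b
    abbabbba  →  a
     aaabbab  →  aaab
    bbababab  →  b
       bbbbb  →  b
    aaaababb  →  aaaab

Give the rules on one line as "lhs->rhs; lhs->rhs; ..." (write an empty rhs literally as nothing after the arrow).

ba->; bb->b

  | aaaa
  | bbb => bb => b
  | abbabbba => ababbba => abbba => abba => aba => a
  | aaabbab => aaabab => aaab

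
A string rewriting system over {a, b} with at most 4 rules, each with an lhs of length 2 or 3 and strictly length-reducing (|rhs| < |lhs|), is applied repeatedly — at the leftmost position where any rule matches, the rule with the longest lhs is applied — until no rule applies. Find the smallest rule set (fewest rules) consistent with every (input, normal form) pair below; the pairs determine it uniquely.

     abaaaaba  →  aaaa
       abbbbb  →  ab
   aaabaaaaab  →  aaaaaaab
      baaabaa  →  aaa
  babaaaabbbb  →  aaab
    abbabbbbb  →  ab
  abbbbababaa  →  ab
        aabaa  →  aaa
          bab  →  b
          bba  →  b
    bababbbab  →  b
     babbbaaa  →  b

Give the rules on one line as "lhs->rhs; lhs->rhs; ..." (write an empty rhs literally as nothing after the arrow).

  | abaaaaba => aaaaba => aaaa
  | abbbbb => abbbb => abbb => abb => ab
  | aaabaaaaab => aaaaaaab
  | baaabaa => aabaa => aaa

ba->; bb->b; bba->bb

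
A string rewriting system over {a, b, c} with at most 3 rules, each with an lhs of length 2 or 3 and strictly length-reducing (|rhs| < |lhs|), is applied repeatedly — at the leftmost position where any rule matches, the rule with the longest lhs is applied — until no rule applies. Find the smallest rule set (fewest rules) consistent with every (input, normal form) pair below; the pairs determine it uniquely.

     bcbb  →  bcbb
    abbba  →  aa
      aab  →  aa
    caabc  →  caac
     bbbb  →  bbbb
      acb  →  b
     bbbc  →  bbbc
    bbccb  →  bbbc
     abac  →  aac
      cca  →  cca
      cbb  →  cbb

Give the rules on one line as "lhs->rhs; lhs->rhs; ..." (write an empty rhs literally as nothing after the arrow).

ab->a; acb->b; ccb->bc

  | bcbb
  | abbba => abba => aba => aa
  | aab => aa
  | caabc => caac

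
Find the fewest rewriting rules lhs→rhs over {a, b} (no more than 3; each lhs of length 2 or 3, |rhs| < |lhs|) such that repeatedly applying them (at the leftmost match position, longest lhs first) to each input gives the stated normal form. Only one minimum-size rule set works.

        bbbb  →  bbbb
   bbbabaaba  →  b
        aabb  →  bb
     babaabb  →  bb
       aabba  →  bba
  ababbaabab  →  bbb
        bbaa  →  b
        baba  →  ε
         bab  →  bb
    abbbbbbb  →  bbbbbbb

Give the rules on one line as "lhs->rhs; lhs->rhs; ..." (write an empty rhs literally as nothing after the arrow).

ab->b; aba->aa; baa->

  | bbbb
  | bbbabaaba => bbbaaaba => bbaba => bbaa => b
  | aabb => abb => bb
  | babaabb => baaabb => abb => bb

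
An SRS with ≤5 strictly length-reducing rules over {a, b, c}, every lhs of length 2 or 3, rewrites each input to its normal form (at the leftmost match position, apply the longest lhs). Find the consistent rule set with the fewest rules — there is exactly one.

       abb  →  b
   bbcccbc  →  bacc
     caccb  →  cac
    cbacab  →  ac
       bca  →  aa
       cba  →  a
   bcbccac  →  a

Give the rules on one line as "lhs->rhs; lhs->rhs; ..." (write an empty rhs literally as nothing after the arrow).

ab->; bc->a; cb->; cca->b

  | abb => b
  | bbcccbc => baccbc => bacc
  | caccb => cac
  | cbacab => acab => ac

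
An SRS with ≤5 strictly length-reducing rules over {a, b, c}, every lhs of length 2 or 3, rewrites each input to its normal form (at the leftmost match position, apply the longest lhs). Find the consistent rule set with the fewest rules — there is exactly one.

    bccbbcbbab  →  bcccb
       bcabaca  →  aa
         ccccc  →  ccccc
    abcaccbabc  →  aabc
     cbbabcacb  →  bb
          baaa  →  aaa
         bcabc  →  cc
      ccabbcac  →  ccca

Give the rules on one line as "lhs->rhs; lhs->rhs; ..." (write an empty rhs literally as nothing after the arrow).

  | bccbbcbbab => bccccbbab => bccccbab => bccccab => bcccb
  | bcabaca => bbaca => baca => aca => aa
  | ccccc
  | abcaccbabc => abcacbabc => abcababc => abbabc => ababc => aabc

ac->a; ba->a; bbc->cc; cab->b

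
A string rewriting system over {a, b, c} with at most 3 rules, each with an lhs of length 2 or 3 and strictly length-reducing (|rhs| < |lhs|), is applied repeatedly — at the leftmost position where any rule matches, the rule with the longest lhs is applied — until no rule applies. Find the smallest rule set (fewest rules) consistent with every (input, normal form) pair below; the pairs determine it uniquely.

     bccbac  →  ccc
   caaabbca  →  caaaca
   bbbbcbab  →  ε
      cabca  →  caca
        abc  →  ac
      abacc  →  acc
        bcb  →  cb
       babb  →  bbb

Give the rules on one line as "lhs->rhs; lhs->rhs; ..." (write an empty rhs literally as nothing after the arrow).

  | bccbac => ccbac => ccbc => ccc
  | caaabbca => caaabca => caaaca
  | bbbbcbab => bbbcbab => bbcbab => bcbab => cbab => cbb => ε
  | cabca => caca

ba->b; bc->c; cbb->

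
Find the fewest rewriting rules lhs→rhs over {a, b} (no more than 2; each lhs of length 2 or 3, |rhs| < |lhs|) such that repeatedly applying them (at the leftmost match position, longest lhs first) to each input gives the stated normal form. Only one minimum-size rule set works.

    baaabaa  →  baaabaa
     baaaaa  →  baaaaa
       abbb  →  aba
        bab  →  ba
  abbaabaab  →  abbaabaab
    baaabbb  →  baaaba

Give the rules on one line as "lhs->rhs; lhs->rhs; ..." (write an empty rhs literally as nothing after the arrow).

bab->ba; bbb->ba

  | baaabaa
  | baaaaa
  | abbb => aba
  | bab => ba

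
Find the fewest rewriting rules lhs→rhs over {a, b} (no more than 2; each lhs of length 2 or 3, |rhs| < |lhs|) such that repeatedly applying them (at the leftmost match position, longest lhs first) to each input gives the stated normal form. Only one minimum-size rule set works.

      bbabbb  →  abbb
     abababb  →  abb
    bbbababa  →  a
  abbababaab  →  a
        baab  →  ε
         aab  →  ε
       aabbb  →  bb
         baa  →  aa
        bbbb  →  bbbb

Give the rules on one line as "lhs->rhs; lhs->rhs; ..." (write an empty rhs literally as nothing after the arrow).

aab->; ba->a

  | bbabbb => babbb => abbb
  | abababb => aababb => abb
  | bbbababa => bbababa => bababa => ababa => aaba => a
  | abbababaab => abababaab => aababaab => abaab => aaab => a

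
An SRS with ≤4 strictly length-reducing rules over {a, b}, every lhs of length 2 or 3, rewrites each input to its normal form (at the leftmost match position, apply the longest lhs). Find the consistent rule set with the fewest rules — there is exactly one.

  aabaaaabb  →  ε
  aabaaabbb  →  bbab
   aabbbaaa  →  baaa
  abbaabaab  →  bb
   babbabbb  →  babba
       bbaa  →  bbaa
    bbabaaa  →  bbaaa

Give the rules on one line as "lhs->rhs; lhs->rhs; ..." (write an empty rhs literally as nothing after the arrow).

  | aabaaaabb => bbaaaabb => bbaabbb => bbbbbb => bbb => ε
  | aabaaabbb => bbaaabbb => bbabbbb => bbab
  | aabbbaaa => bbbbaaa => baaa
  | abbaabaab => abbbbaab => abaab => aab => bb

aab->bb; aba->a; bbb->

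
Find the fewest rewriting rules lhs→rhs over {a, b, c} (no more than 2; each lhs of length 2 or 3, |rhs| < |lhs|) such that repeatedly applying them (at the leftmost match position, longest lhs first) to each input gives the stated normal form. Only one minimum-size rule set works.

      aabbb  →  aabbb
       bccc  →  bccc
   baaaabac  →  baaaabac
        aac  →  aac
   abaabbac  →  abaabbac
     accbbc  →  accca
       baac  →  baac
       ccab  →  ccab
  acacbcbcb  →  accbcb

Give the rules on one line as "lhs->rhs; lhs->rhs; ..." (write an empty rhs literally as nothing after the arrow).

acb->; bbc->ca

  | aabbb
  | bccc
  | baaaabac
  | aac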